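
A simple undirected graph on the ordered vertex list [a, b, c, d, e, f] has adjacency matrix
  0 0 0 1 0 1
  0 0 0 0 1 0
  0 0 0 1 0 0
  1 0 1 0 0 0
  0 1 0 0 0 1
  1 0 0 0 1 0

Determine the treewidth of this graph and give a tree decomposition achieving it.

Treewidth 1.
One optimal decomposition is:
Bags: B1 = {c, d}  B2 = {a, d}  B3 = {a, f}  B4 = {e, f}  B5 = {b, e}
Tree: B1–B2, B2–B3, B3–B4, B4–B5

The largest bag has 2 vertices, giving width 1; this decomposition certifies tw(G) ≤ 1. Any graph with an edge has treewidth ≥ 1, and G has the edge c–d. Hence tw(G) = 1 exactly.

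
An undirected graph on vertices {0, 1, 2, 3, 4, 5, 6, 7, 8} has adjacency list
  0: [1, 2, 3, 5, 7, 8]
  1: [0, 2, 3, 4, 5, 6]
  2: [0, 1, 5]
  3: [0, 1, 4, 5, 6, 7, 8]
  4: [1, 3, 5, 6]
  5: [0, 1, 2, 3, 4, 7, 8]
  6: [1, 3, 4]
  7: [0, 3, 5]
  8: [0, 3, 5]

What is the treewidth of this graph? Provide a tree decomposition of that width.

Treewidth 3.
One optimal decomposition is:
Bags: B1 = {0, 1, 3, 5}  B2 = {0, 1, 2, 5}  B3 = {1, 3, 4, 5}  B4 = {0, 3, 5, 7}  B5 = {1, 3, 4, 6}  B6 = {0, 3, 5, 8}
Tree: B1–B2, B1–B3, B1–B4, B3–B5, B1–B6

Each bag holds 4 vertices, so the decomposition has width 3, which upper-bounds the treewidth. On the other hand G contains the 4-clique {0, 1, 2, 5}. A clique must lie in a single bag of any decomposition, so no decomposition can have width below 3. Combining the bounds, tw(G) = 3.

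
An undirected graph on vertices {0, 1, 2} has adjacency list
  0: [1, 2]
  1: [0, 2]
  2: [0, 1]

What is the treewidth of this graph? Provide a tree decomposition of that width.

Treewidth 2.
One optimal decomposition is:
Bags: B1 = {0, 1, 2}
Tree: (single bag)

A single bag containing all 3 vertices is trivially a valid decomposition of width 2. Conversely, {0, 1, 2} is a clique of size 3, and the vertices of any clique must share a bag in every tree decomposition; so some bag has ≥ 3 vertices and tw(G) ≥ 2. Therefore the treewidth is 2.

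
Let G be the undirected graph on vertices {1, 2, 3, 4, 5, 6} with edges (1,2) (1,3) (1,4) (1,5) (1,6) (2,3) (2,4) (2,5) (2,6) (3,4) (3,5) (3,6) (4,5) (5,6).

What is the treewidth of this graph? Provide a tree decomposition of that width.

Treewidth 4.
One such decomposition:
Bags: B1 = {1, 2, 3, 4, 5}  B2 = {1, 2, 3, 5, 6}
Tree: B1–B2

Every bag has size at most 5, so the width is 5 − 1 = 4 and tw(G) ≤ 4. Conversely, {1, 2, 3, 4, 5} is a clique of size 5, and the vertices of any clique must share a bag in every tree decomposition; so some bag has ≥ 5 vertices and tw(G) ≥ 4. Hence tw(G) = 4 exactly.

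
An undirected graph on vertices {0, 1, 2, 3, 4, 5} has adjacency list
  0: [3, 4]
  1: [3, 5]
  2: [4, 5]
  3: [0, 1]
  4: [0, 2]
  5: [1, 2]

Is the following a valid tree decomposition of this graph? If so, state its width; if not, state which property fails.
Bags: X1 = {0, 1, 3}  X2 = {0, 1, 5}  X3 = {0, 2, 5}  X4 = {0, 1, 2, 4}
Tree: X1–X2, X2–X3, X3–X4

A tree decomposition must satisfy three properties: every vertex lies in some bag; for every edge, both endpoints lie together in some bag; and for every vertex, the bags containing it form a connected subtree. Here bags containing vertex 1 are not connected in the tree, so the decomposition is invalid.

No — bags containing vertex 1 are not connected in the tree.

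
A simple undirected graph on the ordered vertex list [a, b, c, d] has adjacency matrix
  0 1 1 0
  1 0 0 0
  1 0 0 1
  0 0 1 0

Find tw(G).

1

A width-1 tree decomposition is:
Bags: B1 = {c, d}  B2 = {a, c}  B3 = {a, b}
Tree: B1–B2, B2–B3
Each bag holds 2 vertices, so the decomposition has width 1, which upper-bounds the treewidth. G has an edge, so its treewidth is at least 1. Hence tw(G) = 1 exactly.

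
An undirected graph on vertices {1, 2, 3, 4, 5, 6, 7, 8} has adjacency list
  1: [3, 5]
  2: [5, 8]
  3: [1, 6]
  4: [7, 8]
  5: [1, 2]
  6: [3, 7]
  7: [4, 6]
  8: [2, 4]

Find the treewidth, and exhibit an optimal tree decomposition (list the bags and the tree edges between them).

Treewidth 2.
One such decomposition:
Bags: B1 = {2, 5, 8}  B2 = {1, 5, 8}  B3 = {1, 3, 8}  B4 = {3, 6, 8}  B5 = {6, 7, 8}  B6 = {4, 7, 8}
Tree: B1–B2, B2–B3, B3–B4, B4–B5, B5–B6

The largest bag has 3 vertices, giving width 2; this decomposition certifies tw(G) ≤ 2. The edges 8–2–5–1–3–6–7–4–8 form a cycle, so G is not a tree and its treewidth is at least 2. The upper and lower bounds meet at 2, so that is the treewidth.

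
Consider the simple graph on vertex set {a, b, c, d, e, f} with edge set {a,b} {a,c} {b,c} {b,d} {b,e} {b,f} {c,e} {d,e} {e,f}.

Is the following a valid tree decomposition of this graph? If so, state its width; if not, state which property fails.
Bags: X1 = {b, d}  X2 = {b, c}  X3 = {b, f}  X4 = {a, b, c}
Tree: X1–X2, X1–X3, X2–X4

No — vertex e appears in no bag.

A tree decomposition must satisfy three properties: every vertex lies in some bag; for every edge, both endpoints lie together in some bag; and for every vertex, the bags containing it form a connected subtree. Here vertex e appears in no bag, so the decomposition is invalid.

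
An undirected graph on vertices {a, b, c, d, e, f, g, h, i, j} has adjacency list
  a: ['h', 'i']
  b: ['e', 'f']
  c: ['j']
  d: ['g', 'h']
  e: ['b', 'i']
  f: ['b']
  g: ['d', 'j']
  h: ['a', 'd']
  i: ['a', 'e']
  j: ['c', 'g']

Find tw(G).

1

A width-1 tree decomposition is:
Bags: B1 = {b, f}  B2 = {b, e}  B3 = {e, i}  B4 = {a, i}  B5 = {a, h}  B6 = {d, h}  B7 = {d, g}  B8 = {g, j}  B9 = {c, j}
Tree: B1–B2, B2–B3, B3–B4, B4–B5, B5–B6, B6–B7, B7–B8, B8–B9
Each bag holds 2 vertices, so the decomposition has width 1, which upper-bounds the treewidth. Any graph with an edge has treewidth ≥ 1, and G has the edge f–b. Combining the bounds, tw(G) = 1.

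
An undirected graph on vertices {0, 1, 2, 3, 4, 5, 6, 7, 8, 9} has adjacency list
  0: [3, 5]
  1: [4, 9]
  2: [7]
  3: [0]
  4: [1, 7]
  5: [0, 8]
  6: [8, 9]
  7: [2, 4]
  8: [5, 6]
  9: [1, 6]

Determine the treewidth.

1

A width-1 tree decomposition is:
Bags: B1 = {0, 3}  B2 = {0, 5}  B3 = {5, 8}  B4 = {6, 8}  B5 = {6, 9}  B6 = {1, 9}  B7 = {1, 4}  B8 = {4, 7}  B9 = {2, 7}
Tree: B1–B2, B2–B3, B3–B4, B4–B5, B5–B6, B6–B7, B7–B8, B8–B9
The largest bag has 2 vertices, giving width 1; this decomposition certifies tw(G) ≤ 1. Since G has at least one edge (e.g. 3–0), it is not an edgeless graph, so tw(G) ≥ 1. Combining the bounds, tw(G) = 1.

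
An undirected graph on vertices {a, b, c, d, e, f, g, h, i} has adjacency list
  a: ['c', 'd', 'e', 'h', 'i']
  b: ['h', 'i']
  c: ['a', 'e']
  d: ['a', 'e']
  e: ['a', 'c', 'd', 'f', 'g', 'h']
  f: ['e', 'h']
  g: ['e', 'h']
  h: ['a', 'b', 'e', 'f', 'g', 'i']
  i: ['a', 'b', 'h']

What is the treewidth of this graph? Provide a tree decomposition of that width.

The largest bag has 3 vertices, giving width 2; this decomposition certifies tw(G) ≤ 2. For the lower bound, the 3 vertices {a, d, e} are pairwise adjacent, and any tree decomposition puts a clique entirely inside one bag — forcing width ≥ 2. The upper and lower bounds meet at 2, so that is the treewidth.

Treewidth 2.
Bags: B1 = {a, h, i}  B2 = {b, h, i}  B3 = {a, e, h}  B4 = {a, c, e}  B5 = {a, d, e}  B6 = {e, f, h}  B7 = {e, g, h}
Tree: B1–B2, B1–B3, B3–B4, B3–B5, B3–B6, B3–B7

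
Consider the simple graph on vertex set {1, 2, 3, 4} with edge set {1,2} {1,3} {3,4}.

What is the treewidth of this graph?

1

A width-1 tree decomposition is:
Bags: B1 = {1, 2}  B2 = {1, 3}  B3 = {3, 4}
Tree: B1–B2, B2–B3
Every bag has size at most 2, so the width is 2 − 1 = 1 and tw(G) ≤ 1. Since G has at least one edge (e.g. 2–1), it is not an edgeless graph, so tw(G) ≥ 1. Combining the bounds, tw(G) = 1.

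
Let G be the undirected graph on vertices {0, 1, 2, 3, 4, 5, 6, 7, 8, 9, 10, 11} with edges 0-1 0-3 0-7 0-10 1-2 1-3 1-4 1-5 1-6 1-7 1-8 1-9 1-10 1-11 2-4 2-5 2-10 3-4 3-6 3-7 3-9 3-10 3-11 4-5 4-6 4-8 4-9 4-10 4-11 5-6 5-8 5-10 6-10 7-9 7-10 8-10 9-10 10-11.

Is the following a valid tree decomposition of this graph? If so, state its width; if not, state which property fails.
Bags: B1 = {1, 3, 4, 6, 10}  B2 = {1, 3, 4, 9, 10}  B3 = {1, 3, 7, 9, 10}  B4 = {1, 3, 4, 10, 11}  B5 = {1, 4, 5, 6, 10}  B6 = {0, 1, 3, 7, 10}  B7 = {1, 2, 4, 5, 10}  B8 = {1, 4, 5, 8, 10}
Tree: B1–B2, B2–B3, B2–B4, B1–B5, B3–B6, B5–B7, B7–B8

Vertex coverage: the bags together contain {0, 1, 2, 3, 4, 5, 6, 7, 8, 9, 10, 11}, the full vertex set. Edge coverage: each edge of G has both endpoints in at least one bag. Running intersection: for every vertex, the bags containing it form a connected subtree. All three properties hold, so this is a valid tree decomposition of width max|bag| − 1 = 4, and hence tw(G) ≤ 4.

Yes; width 4.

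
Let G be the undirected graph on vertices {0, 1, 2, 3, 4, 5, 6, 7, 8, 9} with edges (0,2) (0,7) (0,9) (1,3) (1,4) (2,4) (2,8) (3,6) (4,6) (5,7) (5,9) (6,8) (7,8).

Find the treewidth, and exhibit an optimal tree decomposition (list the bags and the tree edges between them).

The largest bag has 3 vertices, giving width 2; this decomposition certifies tw(G) ≤ 2. For the lower bound, G contains the cycle 9–5–7–0–9, so G is not a forest; only forests have treewidth ≤ 1, hence tw(G) ≥ 2. Combining the bounds, tw(G) = 2.

Treewidth 2.
One optimal decomposition is:
Bags: B1 = {0, 5, 9}  B2 = {0, 5, 7}  B3 = {0, 2, 7}  B4 = {2, 7, 8}  B5 = {2, 4, 8}  B6 = {4, 6, 8}  B7 = {1, 4, 6}  B8 = {1, 3, 6}
Tree: B1–B2, B2–B3, B3–B4, B4–B5, B5–B6, B6–B7, B7–B8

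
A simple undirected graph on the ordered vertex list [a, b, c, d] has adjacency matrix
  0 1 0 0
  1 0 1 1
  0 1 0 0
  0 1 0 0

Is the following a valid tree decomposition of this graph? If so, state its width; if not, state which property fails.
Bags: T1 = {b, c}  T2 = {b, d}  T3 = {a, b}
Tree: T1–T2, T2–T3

Yes; width 1.

Vertex coverage: the bags together contain {a, b, c, d}, the full vertex set. Edge coverage: each edge of G has both endpoints in at least one bag. Running intersection: for every vertex, the bags containing it form a connected subtree. All three properties hold, so this is a valid tree decomposition of width max|bag| − 1 = 1, and hence tw(G) ≤ 1.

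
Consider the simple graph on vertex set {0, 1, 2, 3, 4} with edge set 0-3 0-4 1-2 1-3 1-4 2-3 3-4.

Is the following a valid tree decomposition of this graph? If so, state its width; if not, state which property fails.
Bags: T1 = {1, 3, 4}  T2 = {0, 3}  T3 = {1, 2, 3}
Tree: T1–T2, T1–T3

No — edge (4,0) lies in no bag.

A tree decomposition must satisfy three properties: every vertex lies in some bag; for every edge, both endpoints lie together in some bag; and for every vertex, the bags containing it form a connected subtree. Here edge (4,0) lies in no bag, so the decomposition is invalid.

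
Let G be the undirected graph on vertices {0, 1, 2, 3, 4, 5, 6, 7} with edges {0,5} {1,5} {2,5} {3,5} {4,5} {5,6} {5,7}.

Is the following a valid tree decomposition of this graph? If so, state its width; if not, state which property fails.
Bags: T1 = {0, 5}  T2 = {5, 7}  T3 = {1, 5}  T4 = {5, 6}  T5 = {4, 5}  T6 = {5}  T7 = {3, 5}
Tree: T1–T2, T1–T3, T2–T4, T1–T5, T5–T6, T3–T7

A tree decomposition must satisfy three properties: every vertex lies in some bag; for every edge, both endpoints lie together in some bag; and for every vertex, the bags containing it form a connected subtree. Here vertex 2 appears in no bag, so the decomposition is invalid.

No — vertex 2 appears in no bag.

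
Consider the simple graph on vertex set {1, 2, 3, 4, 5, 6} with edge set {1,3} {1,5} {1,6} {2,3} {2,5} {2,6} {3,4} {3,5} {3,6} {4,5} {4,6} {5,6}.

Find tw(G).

A width-3 tree decomposition is:
Bags: B1 = {2, 3, 5, 6}  B2 = {3, 4, 5, 6}  B3 = {1, 3, 5, 6}
Tree: B1–B2, B1–B3
The largest bag has 4 vertices, giving width 3; this decomposition certifies tw(G) ≤ 3. For the lower bound, the 4 vertices {1, 3, 5, 6} are pairwise adjacent, and any tree decomposition puts a clique entirely inside one bag — forcing width ≥ 3. Combining the bounds, tw(G) = 3.

3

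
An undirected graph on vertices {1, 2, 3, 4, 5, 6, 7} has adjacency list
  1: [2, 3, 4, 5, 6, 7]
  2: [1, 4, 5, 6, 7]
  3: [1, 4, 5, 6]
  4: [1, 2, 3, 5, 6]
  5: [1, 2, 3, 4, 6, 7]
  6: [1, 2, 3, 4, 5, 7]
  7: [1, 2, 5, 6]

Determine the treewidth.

A width-4 tree decomposition is:
Bags: B1 = {1, 2, 5, 6, 7}  B2 = {1, 2, 4, 5, 6}  B3 = {1, 3, 4, 5, 6}
Tree: B1–B2, B2–B3
Every bag has size at most 5, so the width is 5 − 1 = 4 and tw(G) ≤ 4. For the lower bound, the 5 vertices {1, 2, 4, 5, 6} are pairwise adjacent, and any tree decomposition puts a clique entirely inside one bag — forcing width ≥ 4. The upper and lower bounds meet at 4, so that is the treewidth.

4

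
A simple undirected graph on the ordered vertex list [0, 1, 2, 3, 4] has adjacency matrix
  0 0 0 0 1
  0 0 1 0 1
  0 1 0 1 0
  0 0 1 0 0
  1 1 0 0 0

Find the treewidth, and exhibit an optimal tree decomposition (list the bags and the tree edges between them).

Treewidth 1.
One optimal decomposition is:
Bags: B1 = {2, 3}  B2 = {1, 2}  B3 = {1, 4}  B4 = {0, 4}
Tree: B1–B2, B2–B3, B3–B4

Every bag has size at most 2, so the width is 2 − 1 = 1 and tw(G) ≤ 1. Since G has at least one edge (e.g. 3–2), it is not an edgeless graph, so tw(G) ≥ 1. Therefore the treewidth is 1.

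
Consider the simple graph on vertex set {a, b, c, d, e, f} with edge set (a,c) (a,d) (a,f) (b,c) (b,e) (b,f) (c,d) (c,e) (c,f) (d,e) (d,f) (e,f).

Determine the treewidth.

A width-3 tree decomposition is:
Bags: B1 = {c, d, e, f}  B2 = {b, c, e, f}  B3 = {a, c, d, f}
Tree: B1–B2, B1–B3
Every bag has size at most 4, so the width is 4 − 1 = 3 and tw(G) ≤ 3. Conversely, {c, d, e, f} is a clique of size 4, and the vertices of any clique must share a bag in every tree decomposition; so some bag has ≥ 4 vertices and tw(G) ≥ 3. Hence tw(G) = 3 exactly.

3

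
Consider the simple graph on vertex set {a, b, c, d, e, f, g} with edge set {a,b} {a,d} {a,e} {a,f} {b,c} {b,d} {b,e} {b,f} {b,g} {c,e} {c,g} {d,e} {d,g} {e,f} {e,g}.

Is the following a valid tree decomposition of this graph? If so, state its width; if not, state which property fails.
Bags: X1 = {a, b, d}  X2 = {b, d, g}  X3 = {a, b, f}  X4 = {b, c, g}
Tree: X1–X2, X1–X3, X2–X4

A tree decomposition must satisfy three properties: every vertex lies in some bag; for every edge, both endpoints lie together in some bag; and for every vertex, the bags containing it form a connected subtree. Here vertex e appears in no bag, so the decomposition is invalid.

No — vertex e appears in no bag.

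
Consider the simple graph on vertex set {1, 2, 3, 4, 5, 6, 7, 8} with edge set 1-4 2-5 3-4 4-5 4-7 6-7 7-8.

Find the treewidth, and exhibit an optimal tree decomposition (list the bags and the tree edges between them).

Treewidth 1.
One optimal decomposition is:
Bags: B1 = {2, 5}  B2 = {4, 5}  B3 = {3, 4}  B4 = {4, 7}  B5 = {6, 7}  B6 = {1, 4}  B7 = {7, 8}
Tree: B1–B2, B2–B3, B2–B4, B4–B5, B4–B6, B4–B7

Each bag holds 2 vertices, so the decomposition has width 1, which upper-bounds the treewidth. Any graph with an edge has treewidth ≥ 1, and G has the edge 2–5. The upper and lower bounds meet at 1, so that is the treewidth.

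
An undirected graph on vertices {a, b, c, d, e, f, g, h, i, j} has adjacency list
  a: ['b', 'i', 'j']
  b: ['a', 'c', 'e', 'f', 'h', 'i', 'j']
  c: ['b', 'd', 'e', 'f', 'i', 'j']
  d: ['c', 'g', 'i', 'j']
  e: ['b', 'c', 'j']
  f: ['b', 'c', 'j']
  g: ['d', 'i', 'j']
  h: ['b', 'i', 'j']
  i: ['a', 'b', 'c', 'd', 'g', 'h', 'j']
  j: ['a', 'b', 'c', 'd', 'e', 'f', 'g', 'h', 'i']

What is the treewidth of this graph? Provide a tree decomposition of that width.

Each bag holds 4 vertices, so the decomposition has width 3, which upper-bounds the treewidth. Conversely, {d, g, i, j} is a clique of size 4, and the vertices of any clique must share a bag in every tree decomposition; so some bag has ≥ 4 vertices and tw(G) ≥ 3. Combining the bounds, tw(G) = 3.

Treewidth 3.
One such decomposition:
Bags: B1 = {b, c, f, j}  B2 = {b, c, i, j}  B3 = {c, d, i, j}  B4 = {b, c, e, j}  B5 = {a, b, i, j}  B6 = {b, h, i, j}  B7 = {d, g, i, j}
Tree: B1–B2, B2–B3, B2–B4, B2–B5, B5–B6, B3–B7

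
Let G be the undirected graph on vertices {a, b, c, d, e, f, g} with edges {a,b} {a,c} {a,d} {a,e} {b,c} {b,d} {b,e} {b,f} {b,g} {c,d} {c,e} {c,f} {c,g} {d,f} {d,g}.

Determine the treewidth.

3

A width-3 tree decomposition is:
Bags: B1 = {a, b, c, d}  B2 = {b, c, d, f}  B3 = {a, b, c, e}  B4 = {b, c, d, g}
Tree: B1–B2, B1–B3, B1–B4
Each bag holds 4 vertices, so the decomposition has width 3, which upper-bounds the treewidth. Conversely, {b, c, d, g} is a clique of size 4, and the vertices of any clique must share a bag in every tree decomposition; so some bag has ≥ 4 vertices and tw(G) ≥ 3. Combining the bounds, tw(G) = 3.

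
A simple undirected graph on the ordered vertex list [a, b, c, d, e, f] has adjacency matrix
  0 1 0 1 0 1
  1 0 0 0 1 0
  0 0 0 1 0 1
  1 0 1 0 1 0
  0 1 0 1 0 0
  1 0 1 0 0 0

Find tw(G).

2

A width-2 tree decomposition is:
Bags: B1 = {a, b, e}  B2 = {a, d, e}  B3 = {a, d, f}  B4 = {c, d, f}
Tree: B1–B2, B2–B3, B3–B4
Every bag has size at most 3, so the width is 3 − 1 = 2 and tw(G) ≤ 2. Since b–e–d–a–b is a cycle in G, G is not acyclic. Forests are exactly the graphs of treewidth ≤ 1, so tw(G) ≥ 2. Therefore the treewidth is 2.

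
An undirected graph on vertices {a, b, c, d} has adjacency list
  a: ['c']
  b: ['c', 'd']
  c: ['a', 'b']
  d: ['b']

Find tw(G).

A width-1 tree decomposition is:
Bags: B1 = {a, c}  B2 = {b, c}  B3 = {b, d}
Tree: B1–B2, B2–B3
Each bag holds 2 vertices, so the decomposition has width 1, which upper-bounds the treewidth. G has an edge, so its treewidth is at least 1. Hence tw(G) = 1 exactly.

1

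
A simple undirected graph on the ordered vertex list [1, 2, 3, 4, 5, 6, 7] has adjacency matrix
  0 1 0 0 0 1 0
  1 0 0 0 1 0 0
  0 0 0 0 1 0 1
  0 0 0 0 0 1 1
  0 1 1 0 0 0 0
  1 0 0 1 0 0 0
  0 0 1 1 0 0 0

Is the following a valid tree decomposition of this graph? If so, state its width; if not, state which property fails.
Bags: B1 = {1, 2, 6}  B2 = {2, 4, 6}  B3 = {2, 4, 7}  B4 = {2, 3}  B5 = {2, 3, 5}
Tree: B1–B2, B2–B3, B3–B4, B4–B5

A tree decomposition must satisfy three properties: every vertex lies in some bag; for every edge, both endpoints lie together in some bag; and for every vertex, the bags containing it form a connected subtree. Here edge (7,3) lies in no bag, so the decomposition is invalid.

No — edge (7,3) lies in no bag.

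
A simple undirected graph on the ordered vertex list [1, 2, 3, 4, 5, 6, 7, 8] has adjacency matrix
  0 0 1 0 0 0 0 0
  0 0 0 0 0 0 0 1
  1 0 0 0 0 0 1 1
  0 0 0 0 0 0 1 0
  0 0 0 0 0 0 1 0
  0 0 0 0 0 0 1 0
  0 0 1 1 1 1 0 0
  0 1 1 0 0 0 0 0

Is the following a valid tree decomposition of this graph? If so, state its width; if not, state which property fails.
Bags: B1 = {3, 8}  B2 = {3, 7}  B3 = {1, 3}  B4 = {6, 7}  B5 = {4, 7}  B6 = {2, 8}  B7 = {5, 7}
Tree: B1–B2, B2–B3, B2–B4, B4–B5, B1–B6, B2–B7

Yes; width 1.

Every vertex of G appears in some bag (union = {1, 2, 3, 4, 5, 6, 7, 8}); every edge is covered by a bag; and for each vertex v the set of bags containing v is connected in the bag tree. The decomposition is therefore valid. The largest bag has 2 vertices, so the width is 1.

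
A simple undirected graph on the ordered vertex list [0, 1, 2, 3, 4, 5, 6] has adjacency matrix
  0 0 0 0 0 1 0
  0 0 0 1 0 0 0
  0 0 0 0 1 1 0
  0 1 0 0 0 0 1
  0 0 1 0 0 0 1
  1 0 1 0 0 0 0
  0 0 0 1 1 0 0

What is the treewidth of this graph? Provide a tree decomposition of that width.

Every bag has size at most 2, so the width is 2 − 1 = 1 and tw(G) ≤ 1. Since G has at least one edge (e.g. 1–3), it is not an edgeless graph, so tw(G) ≥ 1. Hence tw(G) = 1 exactly.

Treewidth 1.
One optimal decomposition is:
Bags: B1 = {1, 3}  B2 = {3, 6}  B3 = {4, 6}  B4 = {2, 4}  B5 = {2, 5}  B6 = {0, 5}
Tree: B1–B2, B2–B3, B3–B4, B4–B5, B5–B6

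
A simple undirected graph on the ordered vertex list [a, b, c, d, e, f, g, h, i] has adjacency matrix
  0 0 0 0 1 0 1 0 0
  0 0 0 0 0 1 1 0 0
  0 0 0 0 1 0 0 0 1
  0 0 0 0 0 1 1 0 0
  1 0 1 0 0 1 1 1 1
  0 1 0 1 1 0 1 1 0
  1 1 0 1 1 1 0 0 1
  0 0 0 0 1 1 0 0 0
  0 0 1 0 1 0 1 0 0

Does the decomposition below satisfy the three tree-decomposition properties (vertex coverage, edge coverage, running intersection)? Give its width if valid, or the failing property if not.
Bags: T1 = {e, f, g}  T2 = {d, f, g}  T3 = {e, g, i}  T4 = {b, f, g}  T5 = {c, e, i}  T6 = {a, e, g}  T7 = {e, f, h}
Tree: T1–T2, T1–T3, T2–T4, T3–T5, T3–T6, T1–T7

Yes; width 2.

Checking the three conditions: (i) the bags cover all of {a, b, c, d, e, f, g, h, i}; (ii) for each edge, some bag contains both endpoints; (iii) the bags containing any fixed vertex form a subtree. All hold, so the decomposition is valid with width 3 − 1 = 2.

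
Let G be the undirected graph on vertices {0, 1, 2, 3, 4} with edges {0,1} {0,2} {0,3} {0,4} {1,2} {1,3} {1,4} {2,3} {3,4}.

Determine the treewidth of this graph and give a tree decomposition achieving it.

Treewidth 3.
One such decomposition:
Bags: B1 = {0, 1, 2, 3}  B2 = {0, 1, 3, 4}
Tree: B1–B2

The largest bag has 4 vertices, giving width 3; this decomposition certifies tw(G) ≤ 3. For the lower bound, the 4 vertices {0, 1, 2, 3} are pairwise adjacent, and any tree decomposition puts a clique entirely inside one bag — forcing width ≥ 3. Hence tw(G) = 3 exactly.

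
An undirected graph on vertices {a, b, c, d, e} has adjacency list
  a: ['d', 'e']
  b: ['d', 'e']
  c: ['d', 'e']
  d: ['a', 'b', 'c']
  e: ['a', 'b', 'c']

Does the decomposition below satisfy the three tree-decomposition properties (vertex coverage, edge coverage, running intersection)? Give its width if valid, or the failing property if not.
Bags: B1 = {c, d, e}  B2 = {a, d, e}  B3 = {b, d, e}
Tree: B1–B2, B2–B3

Every vertex of G appears in some bag (union = {a, b, c, d, e}); every edge is covered by a bag; and for each vertex v the set of bags containing v is connected in the bag tree. The decomposition is therefore valid. The largest bag has 3 vertices, so the width is 2.

Yes; width 2.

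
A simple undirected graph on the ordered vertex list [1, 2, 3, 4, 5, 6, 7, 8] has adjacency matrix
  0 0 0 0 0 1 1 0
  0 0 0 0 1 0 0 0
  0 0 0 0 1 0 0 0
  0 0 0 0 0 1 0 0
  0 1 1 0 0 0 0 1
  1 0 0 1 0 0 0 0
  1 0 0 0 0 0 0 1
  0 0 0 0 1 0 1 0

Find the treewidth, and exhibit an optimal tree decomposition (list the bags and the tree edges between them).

Treewidth 1.
Bags: B1 = {3, 5}  B2 = {5, 8}  B3 = {7, 8}  B4 = {1, 7}  B5 = {1, 6}  B6 = {2, 5}  B7 = {4, 6}
Tree: B1–B2, B2–B3, B3–B4, B4–B5, B1–B6, B5–B7

Every bag has size at most 2, so the width is 2 − 1 = 1 and tw(G) ≤ 1. Since G has at least one edge (e.g. 5–3), it is not an edgeless graph, so tw(G) ≥ 1. Hence tw(G) = 1 exactly.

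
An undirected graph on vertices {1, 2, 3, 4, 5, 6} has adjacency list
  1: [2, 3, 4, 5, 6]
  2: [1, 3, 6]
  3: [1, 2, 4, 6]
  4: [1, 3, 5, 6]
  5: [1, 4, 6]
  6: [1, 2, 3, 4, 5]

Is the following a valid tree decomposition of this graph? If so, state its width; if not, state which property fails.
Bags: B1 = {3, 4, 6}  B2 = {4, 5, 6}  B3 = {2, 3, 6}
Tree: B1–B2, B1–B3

A tree decomposition must satisfy three properties: every vertex lies in some bag; for every edge, both endpoints lie together in some bag; and for every vertex, the bags containing it form a connected subtree. Here vertex 1 appears in no bag, so the decomposition is invalid.

No — vertex 1 appears in no bag.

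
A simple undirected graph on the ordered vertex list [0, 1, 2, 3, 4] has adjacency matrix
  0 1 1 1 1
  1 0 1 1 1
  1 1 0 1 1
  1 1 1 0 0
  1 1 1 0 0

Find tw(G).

A width-3 tree decomposition is:
Bags: B1 = {0, 1, 2, 4}  B2 = {0, 1, 2, 3}
Tree: B1–B2
Every bag has size at most 4, so the width is 4 − 1 = 3 and tw(G) ≤ 3. Conversely, {0, 1, 2, 3} is a clique of size 4, and the vertices of any clique must share a bag in every tree decomposition; so some bag has ≥ 4 vertices and tw(G) ≥ 3. Hence tw(G) = 3 exactly.

3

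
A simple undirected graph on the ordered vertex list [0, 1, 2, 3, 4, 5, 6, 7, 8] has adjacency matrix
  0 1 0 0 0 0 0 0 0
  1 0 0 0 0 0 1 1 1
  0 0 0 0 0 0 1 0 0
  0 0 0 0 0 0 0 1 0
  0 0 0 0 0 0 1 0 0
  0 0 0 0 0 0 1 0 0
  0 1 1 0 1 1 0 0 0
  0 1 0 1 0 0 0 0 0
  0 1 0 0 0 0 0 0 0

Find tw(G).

A width-1 tree decomposition is:
Bags: B1 = {1, 8}  B2 = {1, 6}  B3 = {1, 7}  B4 = {4, 6}  B5 = {5, 6}  B6 = {0, 1}  B7 = {3, 7}  B8 = {2, 6}
Tree: B1–B2, B2–B3, B2–B4, B4–B5, B2–B6, B3–B7, B5–B8
Each bag holds 2 vertices, so the decomposition has width 1, which upper-bounds the treewidth. G has an edge, so its treewidth is at least 1. Hence tw(G) = 1 exactly.

1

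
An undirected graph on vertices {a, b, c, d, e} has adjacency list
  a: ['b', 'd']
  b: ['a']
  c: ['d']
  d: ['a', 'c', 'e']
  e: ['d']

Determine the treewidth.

1

A width-1 tree decomposition is:
Bags: B1 = {a, d}  B2 = {d, e}  B3 = {a, b}  B4 = {c, d}
Tree: B1–B2, B1–B3, B1–B4
Each bag holds 2 vertices, so the decomposition has width 1, which upper-bounds the treewidth. Any graph with an edge has treewidth ≥ 1, and G has the edge a–d. Hence tw(G) = 1 exactly.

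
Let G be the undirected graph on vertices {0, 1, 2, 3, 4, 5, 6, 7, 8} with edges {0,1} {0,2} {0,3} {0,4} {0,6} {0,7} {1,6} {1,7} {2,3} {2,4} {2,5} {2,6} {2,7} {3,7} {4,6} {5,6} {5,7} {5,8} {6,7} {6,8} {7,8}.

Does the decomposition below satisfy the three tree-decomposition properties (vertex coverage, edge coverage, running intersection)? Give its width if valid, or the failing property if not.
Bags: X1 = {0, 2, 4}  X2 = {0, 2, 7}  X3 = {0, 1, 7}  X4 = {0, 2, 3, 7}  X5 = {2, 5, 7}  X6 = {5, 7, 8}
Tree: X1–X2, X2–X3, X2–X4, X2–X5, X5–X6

A tree decomposition must satisfy three properties: every vertex lies in some bag; for every edge, both endpoints lie together in some bag; and for every vertex, the bags containing it form a connected subtree. Here vertex 6 appears in no bag, so the decomposition is invalid.

No — vertex 6 appears in no bag.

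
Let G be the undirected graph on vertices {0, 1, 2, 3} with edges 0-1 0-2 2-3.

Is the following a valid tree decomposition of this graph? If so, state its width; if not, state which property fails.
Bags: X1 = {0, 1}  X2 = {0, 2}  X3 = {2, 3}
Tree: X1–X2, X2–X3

Every vertex of G appears in some bag (union = {0, 1, 2, 3}); every edge is covered by a bag; and for each vertex v the set of bags containing v is connected in the bag tree. The decomposition is therefore valid. The largest bag has 2 vertices, so the width is 1.

Yes; width 1.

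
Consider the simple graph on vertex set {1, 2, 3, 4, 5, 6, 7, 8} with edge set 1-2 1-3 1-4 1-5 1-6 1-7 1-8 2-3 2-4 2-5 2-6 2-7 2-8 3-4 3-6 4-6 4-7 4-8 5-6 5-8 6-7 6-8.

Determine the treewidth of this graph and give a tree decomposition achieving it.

Treewidth 4.
Bags: B1 = {1, 2, 5, 6, 8}  B2 = {1, 2, 4, 6, 8}  B3 = {1, 2, 4, 6, 7}  B4 = {1, 2, 3, 4, 6}
Tree: B1–B2, B2–B3, B2–B4

Each bag holds 5 vertices, so the decomposition has width 4, which upper-bounds the treewidth. Conversely, {1, 2, 4, 6, 8} is a clique of size 5, and the vertices of any clique must share a bag in every tree decomposition; so some bag has ≥ 5 vertices and tw(G) ≥ 4. The upper and lower bounds meet at 4, so that is the treewidth.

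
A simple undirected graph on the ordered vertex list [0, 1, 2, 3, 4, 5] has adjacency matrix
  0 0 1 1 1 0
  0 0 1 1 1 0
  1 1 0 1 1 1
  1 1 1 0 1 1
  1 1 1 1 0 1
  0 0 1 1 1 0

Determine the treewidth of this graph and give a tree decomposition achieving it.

The largest bag has 4 vertices, giving width 3; this decomposition certifies tw(G) ≤ 3. On the other hand G contains the 4-clique {0, 2, 3, 4}. A clique must lie in a single bag of any decomposition, so no decomposition can have width below 3. The upper and lower bounds meet at 3, so that is the treewidth.

Treewidth 3.
Bags: B1 = {0, 2, 3, 4}  B2 = {2, 3, 4, 5}  B3 = {1, 2, 3, 4}
Tree: B1–B2, B1–B3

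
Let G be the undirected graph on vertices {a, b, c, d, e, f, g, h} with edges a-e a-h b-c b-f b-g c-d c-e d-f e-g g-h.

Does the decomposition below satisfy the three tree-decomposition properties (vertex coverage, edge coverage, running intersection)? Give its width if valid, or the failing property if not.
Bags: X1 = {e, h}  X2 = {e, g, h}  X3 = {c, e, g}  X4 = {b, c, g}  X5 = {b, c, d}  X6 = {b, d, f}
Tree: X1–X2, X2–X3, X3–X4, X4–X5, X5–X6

No — vertex a appears in no bag.

A tree decomposition must satisfy three properties: every vertex lies in some bag; for every edge, both endpoints lie together in some bag; and for every vertex, the bags containing it form a connected subtree. Here vertex a appears in no bag, so the decomposition is invalid.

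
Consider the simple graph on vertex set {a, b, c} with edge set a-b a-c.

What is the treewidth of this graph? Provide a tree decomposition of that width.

Treewidth 1.
One optimal decomposition is:
Bags: B1 = {a, c}  B2 = {a, b}
Tree: B1–B2

Each bag holds 2 vertices, so the decomposition has width 1, which upper-bounds the treewidth. G has an edge, so its treewidth is at least 1. The upper and lower bounds meet at 1, so that is the treewidth.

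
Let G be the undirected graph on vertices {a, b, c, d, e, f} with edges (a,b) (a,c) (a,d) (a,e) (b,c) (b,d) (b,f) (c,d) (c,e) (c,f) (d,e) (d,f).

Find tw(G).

3

A width-3 tree decomposition is:
Bags: B1 = {a, b, c, d}  B2 = {a, c, d, e}  B3 = {b, c, d, f}
Tree: B1–B2, B1–B3
The largest bag has 4 vertices, giving width 3; this decomposition certifies tw(G) ≤ 3. For the lower bound, the 4 vertices {b, c, d, f} are pairwise adjacent, and any tree decomposition puts a clique entirely inside one bag — forcing width ≥ 3. The upper and lower bounds meet at 3, so that is the treewidth.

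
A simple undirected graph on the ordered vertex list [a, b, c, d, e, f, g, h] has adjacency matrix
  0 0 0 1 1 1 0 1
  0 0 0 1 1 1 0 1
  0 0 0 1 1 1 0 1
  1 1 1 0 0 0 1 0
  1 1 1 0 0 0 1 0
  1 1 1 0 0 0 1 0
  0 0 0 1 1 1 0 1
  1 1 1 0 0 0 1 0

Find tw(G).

A width-4 tree decomposition is:
Bags: B1 = {d, e, f, g, h}  B2 = {b, d, e, f, h}  B3 = {c, d, e, f, h}  B4 = {a, d, e, f, h}
Tree: B1–B2, B2–B3, B3–B4
The largest bag has 5 vertices, giving width 4; this decomposition certifies tw(G) ≤ 4. For the lower bound: the 5 vertex sets {g,h}, {b,d}, {c,e}, {f}, {a} are disjoint, each induces a connected subgraph, and every pair is joined by at least one edge of G. Contracting each set to a single vertex therefore yields K_{5} as a minor, and since treewidth is minor-monotone, tw(G) ≥ tw(K_{5}) = 4. Combining the bounds, tw(G) = 4.

4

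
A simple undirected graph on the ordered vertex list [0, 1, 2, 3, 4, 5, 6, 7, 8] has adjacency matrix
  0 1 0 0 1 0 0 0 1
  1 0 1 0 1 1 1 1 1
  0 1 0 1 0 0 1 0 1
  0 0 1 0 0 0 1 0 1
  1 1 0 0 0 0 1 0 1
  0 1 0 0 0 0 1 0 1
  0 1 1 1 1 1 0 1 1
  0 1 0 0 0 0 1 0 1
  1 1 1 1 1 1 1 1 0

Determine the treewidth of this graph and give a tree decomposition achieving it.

Treewidth 3.
One optimal decomposition is:
Bags: B1 = {1, 4, 6, 8}  B2 = {0, 1, 4, 8}  B3 = {1, 2, 6, 8}  B4 = {1, 6, 7, 8}  B5 = {2, 3, 6, 8}  B6 = {1, 5, 6, 8}
Tree: B1–B2, B1–B3, B3–B4, B3–B5, B1–B6

The largest bag has 4 vertices, giving width 3; this decomposition certifies tw(G) ≤ 3. Conversely, {0, 1, 4, 8} is a clique of size 4, and the vertices of any clique must share a bag in every tree decomposition; so some bag has ≥ 4 vertices and tw(G) ≥ 3. Therefore the treewidth is 3.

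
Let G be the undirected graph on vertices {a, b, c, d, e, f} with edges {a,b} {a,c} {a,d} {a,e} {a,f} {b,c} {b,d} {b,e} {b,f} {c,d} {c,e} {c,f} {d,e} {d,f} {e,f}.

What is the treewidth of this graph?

5

A width-5 tree decomposition is:
Bags: B1 = {a, b, c, d, e, f}
Tree: (single bag)
With just one bag of size 6, the width is 6 − 1 = 5, so tw(G) ≤ 5. On the other hand G contains the 6-clique {a, b, c, d, e, f}. A clique must lie in a single bag of any decomposition, so no decomposition can have width below 5. Combining the bounds, tw(G) = 5.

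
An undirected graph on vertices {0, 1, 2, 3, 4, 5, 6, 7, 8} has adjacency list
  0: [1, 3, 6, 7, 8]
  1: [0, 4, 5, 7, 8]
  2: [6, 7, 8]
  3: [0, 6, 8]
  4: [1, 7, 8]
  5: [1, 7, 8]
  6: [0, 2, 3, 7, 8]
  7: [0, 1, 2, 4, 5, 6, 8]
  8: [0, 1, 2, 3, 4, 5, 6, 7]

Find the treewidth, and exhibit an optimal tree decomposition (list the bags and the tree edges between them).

Treewidth 3.
Bags: B1 = {0, 1, 7, 8}  B2 = {0, 6, 7, 8}  B3 = {2, 6, 7, 8}  B4 = {1, 4, 7, 8}  B5 = {0, 3, 6, 8}  B6 = {1, 5, 7, 8}
Tree: B1–B2, B2–B3, B1–B4, B2–B5, B4–B6

Each bag holds 4 vertices, so the decomposition has width 3, which upper-bounds the treewidth. Conversely, {0, 3, 6, 8} is a clique of size 4, and the vertices of any clique must share a bag in every tree decomposition; so some bag has ≥ 4 vertices and tw(G) ≥ 3. Combining the bounds, tw(G) = 3.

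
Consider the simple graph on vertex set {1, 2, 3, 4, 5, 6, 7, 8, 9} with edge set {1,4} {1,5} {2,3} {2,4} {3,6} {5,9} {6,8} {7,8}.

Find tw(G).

1

A width-1 tree decomposition is:
Bags: B1 = {5, 9}  B2 = {1, 5}  B3 = {1, 4}  B4 = {2, 4}  B5 = {2, 3}  B6 = {3, 6}  B7 = {6, 8}  B8 = {7, 8}
Tree: B1–B2, B2–B3, B3–B4, B4–B5, B5–B6, B6–B7, B7–B8
Every bag has size at most 2, so the width is 2 − 1 = 1 and tw(G) ≤ 1. Since G has at least one edge (e.g. 9–5), it is not an edgeless graph, so tw(G) ≥ 1. Hence tw(G) = 1 exactly.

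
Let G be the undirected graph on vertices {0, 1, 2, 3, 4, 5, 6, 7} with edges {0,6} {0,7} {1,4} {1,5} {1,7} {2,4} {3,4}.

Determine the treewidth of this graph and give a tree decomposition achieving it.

The largest bag has 2 vertices, giving width 1; this decomposition certifies tw(G) ≤ 1. G has an edge, so its treewidth is at least 1. Combining the bounds, tw(G) = 1.

Treewidth 1.
Bags: B1 = {0, 7}  B2 = {0, 6}  B3 = {1, 7}  B4 = {1, 5}  B5 = {1, 4}  B6 = {2, 4}  B7 = {3, 4}
Tree: B1–B2, B1–B3, B3–B4, B4–B5, B5–B6, B5–B7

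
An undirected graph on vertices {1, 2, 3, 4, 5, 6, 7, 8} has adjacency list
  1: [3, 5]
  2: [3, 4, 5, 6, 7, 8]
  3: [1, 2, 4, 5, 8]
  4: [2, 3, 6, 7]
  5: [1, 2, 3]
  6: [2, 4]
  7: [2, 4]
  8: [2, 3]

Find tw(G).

A width-2 tree decomposition is:
Bags: B1 = {2, 3, 8}  B2 = {2, 3, 4}  B3 = {2, 3, 5}  B4 = {2, 4, 6}  B5 = {1, 3, 5}  B6 = {2, 4, 7}
Tree: B1–B2, B2–B3, B2–B4, B3–B5, B4–B6
Each bag holds 3 vertices, so the decomposition has width 2, which upper-bounds the treewidth. On the other hand G contains the 3-clique {1, 3, 5}. A clique must lie in a single bag of any decomposition, so no decomposition can have width below 2. Therefore the treewidth is 2.

2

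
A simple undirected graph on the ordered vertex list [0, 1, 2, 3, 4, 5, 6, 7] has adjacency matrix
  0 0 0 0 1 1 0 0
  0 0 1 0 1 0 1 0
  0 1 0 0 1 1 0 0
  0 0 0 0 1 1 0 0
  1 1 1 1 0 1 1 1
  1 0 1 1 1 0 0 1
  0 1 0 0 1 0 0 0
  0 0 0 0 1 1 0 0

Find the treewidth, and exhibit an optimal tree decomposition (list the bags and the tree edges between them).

Treewidth 2.
One such decomposition:
Bags: B1 = {1, 2, 4}  B2 = {2, 4, 5}  B3 = {1, 4, 6}  B4 = {3, 4, 5}  B5 = {4, 5, 7}  B6 = {0, 4, 5}
Tree: B1–B2, B1–B3, B2–B4, B4–B5, B5–B6

Every bag has size at most 3, so the width is 3 − 1 = 2 and tw(G) ≤ 2. On the other hand G contains the 3-clique {1, 2, 4}. A clique must lie in a single bag of any decomposition, so no decomposition can have width below 2. Hence tw(G) = 2 exactly.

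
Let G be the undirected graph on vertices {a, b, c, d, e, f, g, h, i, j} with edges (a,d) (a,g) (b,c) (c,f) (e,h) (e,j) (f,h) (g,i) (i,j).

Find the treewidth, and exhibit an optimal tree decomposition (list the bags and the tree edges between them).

Every bag has size at most 2, so the width is 2 − 1 = 1 and tw(G) ≤ 1. G has an edge, so its treewidth is at least 1. The upper and lower bounds meet at 1, so that is the treewidth.

Treewidth 1.
One optimal decomposition is:
Bags: B1 = {a, d}  B2 = {a, g}  B3 = {g, i}  B4 = {i, j}  B5 = {e, j}  B6 = {e, h}  B7 = {f, h}  B8 = {c, f}  B9 = {b, c}
Tree: B1–B2, B2–B3, B3–B4, B4–B5, B5–B6, B6–B7, B7–B8, B8–B9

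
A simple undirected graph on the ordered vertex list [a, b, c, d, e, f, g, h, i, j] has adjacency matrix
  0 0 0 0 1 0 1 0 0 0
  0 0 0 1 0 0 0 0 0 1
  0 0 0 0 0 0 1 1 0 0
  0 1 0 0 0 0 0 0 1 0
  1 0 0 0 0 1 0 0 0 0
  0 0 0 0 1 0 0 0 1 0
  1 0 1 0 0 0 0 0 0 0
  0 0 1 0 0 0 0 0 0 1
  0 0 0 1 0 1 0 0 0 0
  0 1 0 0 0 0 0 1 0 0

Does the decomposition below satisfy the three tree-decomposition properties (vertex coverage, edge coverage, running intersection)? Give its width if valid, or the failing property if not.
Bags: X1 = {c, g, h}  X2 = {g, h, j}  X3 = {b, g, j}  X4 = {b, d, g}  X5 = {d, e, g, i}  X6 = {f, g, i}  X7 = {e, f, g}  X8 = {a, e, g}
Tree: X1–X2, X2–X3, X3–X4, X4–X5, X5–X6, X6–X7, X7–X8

A tree decomposition must satisfy three properties: every vertex lies in some bag; for every edge, both endpoints lie together in some bag; and for every vertex, the bags containing it form a connected subtree. Here bags containing vertex e are not connected in the tree, so the decomposition is invalid.

No — bags containing vertex e are not connected in the tree.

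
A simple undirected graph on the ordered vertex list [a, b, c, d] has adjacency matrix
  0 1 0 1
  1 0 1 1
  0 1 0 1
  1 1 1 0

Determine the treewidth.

2

A width-2 tree decomposition is:
Bags: B1 = {b, c, d}  B2 = {a, b, d}
Tree: B1–B2
The largest bag has 3 vertices, giving width 2; this decomposition certifies tw(G) ≤ 2. On the other hand G contains the 3-clique {b, c, d}. A clique must lie in a single bag of any decomposition, so no decomposition can have width below 2. Therefore the treewidth is 2.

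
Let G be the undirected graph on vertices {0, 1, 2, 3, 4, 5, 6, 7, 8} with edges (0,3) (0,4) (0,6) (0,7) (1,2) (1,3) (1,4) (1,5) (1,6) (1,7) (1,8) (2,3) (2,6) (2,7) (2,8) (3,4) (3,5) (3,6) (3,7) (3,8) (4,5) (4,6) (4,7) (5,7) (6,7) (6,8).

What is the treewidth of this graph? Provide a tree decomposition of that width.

Treewidth 4.
Bags: B1 = {1, 3, 4, 6, 7}  B2 = {1, 2, 3, 6, 7}  B3 = {0, 3, 4, 6, 7}  B4 = {1, 3, 4, 5, 7}  B5 = {1, 2, 3, 6, 8}
Tree: B1–B2, B1–B3, B1–B4, B2–B5

Each bag holds 5 vertices, so the decomposition has width 4, which upper-bounds the treewidth. On the other hand G contains the 5-clique {0, 3, 4, 6, 7}. A clique must lie in a single bag of any decomposition, so no decomposition can have width below 4. Therefore the treewidth is 4.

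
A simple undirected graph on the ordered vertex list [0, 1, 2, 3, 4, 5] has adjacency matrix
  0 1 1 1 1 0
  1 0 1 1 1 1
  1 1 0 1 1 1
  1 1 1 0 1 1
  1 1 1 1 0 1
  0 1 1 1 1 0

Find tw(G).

A width-4 tree decomposition is:
Bags: B1 = {0, 1, 2, 3, 4}  B2 = {1, 2, 3, 4, 5}
Tree: B1–B2
The largest bag has 5 vertices, giving width 4; this decomposition certifies tw(G) ≤ 4. On the other hand G contains the 5-clique {0, 1, 2, 3, 4}. A clique must lie in a single bag of any decomposition, so no decomposition can have width below 4. Hence tw(G) = 4 exactly.

4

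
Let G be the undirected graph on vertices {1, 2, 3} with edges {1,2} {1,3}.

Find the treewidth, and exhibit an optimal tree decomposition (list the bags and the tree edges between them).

The largest bag has 2 vertices, giving width 1; this decomposition certifies tw(G) ≤ 1. G has an edge, so its treewidth is at least 1. Combining the bounds, tw(G) = 1.

Treewidth 1.
One optimal decomposition is:
Bags: B1 = {1, 3}  B2 = {1, 2}
Tree: B1–B2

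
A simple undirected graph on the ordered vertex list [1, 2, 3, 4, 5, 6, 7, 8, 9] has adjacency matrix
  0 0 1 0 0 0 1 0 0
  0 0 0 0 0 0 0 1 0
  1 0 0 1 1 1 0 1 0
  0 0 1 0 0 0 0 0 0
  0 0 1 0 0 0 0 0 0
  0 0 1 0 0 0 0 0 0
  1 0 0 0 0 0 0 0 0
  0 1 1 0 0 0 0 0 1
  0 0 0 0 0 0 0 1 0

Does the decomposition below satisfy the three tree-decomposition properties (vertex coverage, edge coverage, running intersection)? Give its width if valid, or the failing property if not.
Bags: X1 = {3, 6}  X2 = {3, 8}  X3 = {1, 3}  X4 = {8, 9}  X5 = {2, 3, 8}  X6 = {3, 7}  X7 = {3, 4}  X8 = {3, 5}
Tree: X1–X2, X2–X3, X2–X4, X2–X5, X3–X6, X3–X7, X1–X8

No — edge (1,7) lies in no bag.

A tree decomposition must satisfy three properties: every vertex lies in some bag; for every edge, both endpoints lie together in some bag; and for every vertex, the bags containing it form a connected subtree. Here edge (1,7) lies in no bag, so the decomposition is invalid.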